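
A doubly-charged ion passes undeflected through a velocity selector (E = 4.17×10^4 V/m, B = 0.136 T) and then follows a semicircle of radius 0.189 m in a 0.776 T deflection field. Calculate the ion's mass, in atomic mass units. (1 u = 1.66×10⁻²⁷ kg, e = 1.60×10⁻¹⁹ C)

v = E/B₁ = 3.07×10^5 m/s.
From r = mv/(qB₂), m = qB₂r/v = (2×1.60×10^-19)(0.776)(0.189) / (3.07×10^5) = 1.53×10^-25 kg.
In atomic mass units: m = 1.53×10^-25 / 1.66×10^-27 = 92.2 u.

m ≈ 92.2 u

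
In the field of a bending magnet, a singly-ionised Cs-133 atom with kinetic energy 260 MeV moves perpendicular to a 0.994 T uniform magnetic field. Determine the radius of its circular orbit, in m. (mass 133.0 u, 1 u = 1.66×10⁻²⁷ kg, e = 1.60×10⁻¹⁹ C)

Convert the energy: K = 260 MeV = 4.16×10^-11 J.
v = √(2K/m) = √(2·4.16×10^-11/2.21×10^-25) = 1.94×10^7 m/s.
r = mv/(qB) = (2.21×10^-25)(1.94×10^7) / [(1×1.60×10^-19)(0.994)] = 26.9 m.

r ≈ 26.9 m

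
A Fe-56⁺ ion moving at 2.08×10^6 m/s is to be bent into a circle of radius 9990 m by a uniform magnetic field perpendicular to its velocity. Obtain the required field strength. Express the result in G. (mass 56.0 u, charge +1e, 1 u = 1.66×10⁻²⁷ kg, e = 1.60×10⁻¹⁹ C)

qvB = mv²/r gives B = mv/(qr).
B = (9.30×10^-26)(2.08×10^6) / [(1×1.60×10^-19)(9990)] = 1.21×10^-4 T.

B ≈ 1.21 G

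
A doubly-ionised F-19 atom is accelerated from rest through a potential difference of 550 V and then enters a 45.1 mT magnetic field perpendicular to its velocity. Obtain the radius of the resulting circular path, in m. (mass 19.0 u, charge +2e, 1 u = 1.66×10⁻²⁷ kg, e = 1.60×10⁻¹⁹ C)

The kinetic energy gained is K = qV = (2×1.60×10^-19)(550) = 1.76×10^-16 J.
v = √(2K/m) = 1.06×10^5 m/s.
r = mv/(qB) = (3.15×10^-26)(1.06×10^5) / [(2×1.60×10^-19)(0.0451)] = 0.231 m.

r ≈ 0.231 m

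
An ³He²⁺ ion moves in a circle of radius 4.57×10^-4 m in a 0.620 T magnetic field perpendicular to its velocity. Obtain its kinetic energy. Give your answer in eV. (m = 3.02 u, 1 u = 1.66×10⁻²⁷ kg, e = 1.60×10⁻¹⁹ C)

K ≈ 5.12 eV

v = qBr/m = (2×1.60×10^-19)(0.620)(4.57×10^-4) / (5.01×10^-27) = 1.81×10^4 m/s.
K = ½mv² = 0.5·(5.01×10^-27)·(1.81×10^4)² = 8.20×10^-19 J = 5.12 eV.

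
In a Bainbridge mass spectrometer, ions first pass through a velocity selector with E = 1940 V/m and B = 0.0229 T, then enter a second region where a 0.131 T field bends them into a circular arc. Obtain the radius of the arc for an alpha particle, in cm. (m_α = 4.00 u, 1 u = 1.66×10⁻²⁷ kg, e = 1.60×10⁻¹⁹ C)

The selector passes v = E/B = 1940/0.0229 = 8.47×10^4 m/s.
In the deflection region, r = mv/(qB₂) = (6.64×10^-27)(8.47×10^4) / [(2×1.60×10^-19)(0.131)] = 0.0134 m.

r ≈ 1.34 cm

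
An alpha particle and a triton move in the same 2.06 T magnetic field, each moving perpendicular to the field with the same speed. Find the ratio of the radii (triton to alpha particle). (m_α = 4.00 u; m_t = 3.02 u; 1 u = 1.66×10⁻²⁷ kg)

r = mv/(qB) ⇒ at equal v, r ∝ m/q.
r_{triton}/r_{alpha particle} = 1.51.

ratio ≈ 1.51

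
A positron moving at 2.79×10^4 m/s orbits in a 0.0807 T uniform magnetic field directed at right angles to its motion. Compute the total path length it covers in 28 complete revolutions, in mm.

L ≈ 0.346 mm

r = mv/(qB) = 1.97×10^-6 m, so one revolution covers 2πr = 1.24×10^-5 m.
In 28 revolutions: L = 28·2πr = 3.46×10^-4 m.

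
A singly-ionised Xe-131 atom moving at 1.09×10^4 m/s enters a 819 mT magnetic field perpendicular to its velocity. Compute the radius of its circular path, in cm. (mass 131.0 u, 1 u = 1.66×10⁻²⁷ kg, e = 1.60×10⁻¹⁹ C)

The magnetic force provides the centripetal force: qvB = mv²/r, so r = mv/(qB).
r = (2.17×10^-25 kg)(1.09×10^4 m/s) / [(1×1.60×10^-19 C)(0.819 T)] = 0.0181 m.

r ≈ 1.81 cm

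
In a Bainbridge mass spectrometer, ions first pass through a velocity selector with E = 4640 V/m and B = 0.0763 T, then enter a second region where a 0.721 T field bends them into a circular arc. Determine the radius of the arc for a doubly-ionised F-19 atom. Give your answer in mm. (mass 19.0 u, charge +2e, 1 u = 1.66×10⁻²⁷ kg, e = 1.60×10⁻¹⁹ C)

The selector passes v = E/B = 4640/0.0763 = 6.08×10^4 m/s.
In the deflection region, r = mv/(qB₂) = (3.15×10^-26)(6.08×10^4) / [(2×1.60×10^-19)(0.721)] = 8.31×10^-3 m.

r ≈ 8.31 mm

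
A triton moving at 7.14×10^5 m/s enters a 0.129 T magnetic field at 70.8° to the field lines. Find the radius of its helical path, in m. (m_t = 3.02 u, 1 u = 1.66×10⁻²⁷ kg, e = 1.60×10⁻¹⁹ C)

Only the perpendicular component v⊥ = v sin70.8° = 6.74×10^5 m/s is bent by the field.
r = m v⊥ /(qB) = (5.01×10^-27)(6.74×10^5) / [(1×1.60×10^-19)(0.129)] = 0.164 m.

r ≈ 0.164 m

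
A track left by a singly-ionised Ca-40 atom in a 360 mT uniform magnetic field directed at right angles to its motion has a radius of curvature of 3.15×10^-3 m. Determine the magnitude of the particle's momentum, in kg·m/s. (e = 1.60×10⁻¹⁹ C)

p ≈ 1.81×10^-22 kg·m/s

Since qvB = mv²/r, the momentum p = mv = qBr.
p = (1×1.60×10^-19)(0.360)(3.15×10^-3) = 1.81×10^-22 kg·m/s.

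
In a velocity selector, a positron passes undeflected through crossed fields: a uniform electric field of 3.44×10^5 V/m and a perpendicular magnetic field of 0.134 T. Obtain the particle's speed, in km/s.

v ≈ 2570 km/s

For zero net force, qE = qvB, so v = E/B.
v = (3.44×10^5) / (0.134) = 2.57×10^6 m/s.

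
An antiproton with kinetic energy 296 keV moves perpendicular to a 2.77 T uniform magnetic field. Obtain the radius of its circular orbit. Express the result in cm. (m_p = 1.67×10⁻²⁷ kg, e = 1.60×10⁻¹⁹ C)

r ≈ 2.84 cm

Convert the energy: K = 296 keV = 4.74×10^-14 J.
v = √(2K/m) = √(2·4.74×10^-14/1.67×10^-27) = 7.53×10^6 m/s.
r = mv/(qB) = (1.67×10^-27)(7.53×10^6) / [(1×1.60×10^-19)(2.77)] = 0.0284 m.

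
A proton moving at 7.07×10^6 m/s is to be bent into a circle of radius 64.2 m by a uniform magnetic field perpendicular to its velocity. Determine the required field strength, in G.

B ≈ 11.5 G

qvB = mv²/r gives B = mv/(qr).
B = (1.67×10^-27)(7.07×10^6) / [(1×1.60×10^-19)(64.2)] = 1.15×10^-3 T.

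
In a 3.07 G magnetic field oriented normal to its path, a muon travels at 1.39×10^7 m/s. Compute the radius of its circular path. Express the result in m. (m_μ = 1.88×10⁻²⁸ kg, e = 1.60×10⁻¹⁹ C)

The magnetic force provides the centripetal force: qvB = mv²/r, so r = mv/(qB).
r = (1.88×10^-28 kg)(1.39×10^7 m/s) / [(1×1.60×10^-19 C)(3.07×10^-4 T)] = 53.2 m.

r ≈ 53.2 m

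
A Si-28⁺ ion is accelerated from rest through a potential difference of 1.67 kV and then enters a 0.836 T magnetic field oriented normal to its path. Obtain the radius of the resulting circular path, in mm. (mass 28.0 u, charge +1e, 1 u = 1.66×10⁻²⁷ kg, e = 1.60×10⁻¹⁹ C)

r ≈ 37.3 mm

The kinetic energy gained is K = qV = (1×1.60×10^-19)(1670) = 2.67×10^-16 J.
v = √(2K/m) = 1.07×10^5 m/s.
r = mv/(qB) = (4.65×10^-26)(1.07×10^5) / [(1×1.60×10^-19)(0.836)] = 0.0373 m.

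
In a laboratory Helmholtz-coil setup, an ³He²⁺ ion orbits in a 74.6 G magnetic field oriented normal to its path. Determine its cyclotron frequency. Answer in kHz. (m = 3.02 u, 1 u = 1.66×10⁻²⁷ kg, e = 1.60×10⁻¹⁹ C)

f = qB/(2πm) = (2×1.60×10^-19)(7.46×10^-3) / [2π(5.01×10^-27)] = 7.58×10^4 Hz.

f ≈ 75.8 kHz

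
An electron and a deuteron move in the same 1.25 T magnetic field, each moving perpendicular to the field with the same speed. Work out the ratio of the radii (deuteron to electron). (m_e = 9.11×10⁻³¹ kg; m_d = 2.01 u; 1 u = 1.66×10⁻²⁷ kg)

r = mv/(qB) ⇒ at equal v, r ∝ m/q.
r_{deuteron}/r_{electron} = 3660.

ratio ≈ 3660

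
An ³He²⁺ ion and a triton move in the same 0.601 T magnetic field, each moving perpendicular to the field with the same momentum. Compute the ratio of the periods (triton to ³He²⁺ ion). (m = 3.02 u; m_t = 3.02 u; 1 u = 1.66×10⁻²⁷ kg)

ratio ≈ 2.00

T = 2πm/(qB) is independent of speed, so T₂/T₁ = (m₂/q₂)/(m₁/q₁).
T_{triton}/T_{³He²⁺ ion} = (5.01×10^-27/1e) / (5.01×10^-27/2e) = 2.00.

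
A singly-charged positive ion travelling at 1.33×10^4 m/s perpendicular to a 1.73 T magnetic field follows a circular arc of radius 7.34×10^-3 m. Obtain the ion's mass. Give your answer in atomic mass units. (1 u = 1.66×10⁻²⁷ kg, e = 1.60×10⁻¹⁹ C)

m ≈ 92.0 u

qvB = mv²/r ⇒ m = qBr/v.
m = (1×1.60×10^-19)(1.73)(7.34×10^-3) / (1.33×10^4) = 1.53×10^-25 kg = 92.0 u.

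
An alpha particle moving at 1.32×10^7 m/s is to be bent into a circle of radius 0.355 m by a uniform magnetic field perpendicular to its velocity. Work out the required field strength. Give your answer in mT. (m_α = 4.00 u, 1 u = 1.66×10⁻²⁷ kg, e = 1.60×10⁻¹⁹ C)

B ≈ 772 mT

qvB = mv²/r gives B = mv/(qr).
B = (6.64×10^-27)(1.32×10^7) / [(2×1.60×10^-19)(0.355)] = 0.772 T.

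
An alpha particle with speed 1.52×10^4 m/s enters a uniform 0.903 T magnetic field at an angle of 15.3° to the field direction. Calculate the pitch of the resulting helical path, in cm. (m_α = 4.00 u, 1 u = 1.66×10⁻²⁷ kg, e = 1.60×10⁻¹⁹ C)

pitch ≈ 0.212 cm

The velocity component along B is v∥ = v cos15.3° = 1.47×10^4 m/s.
The cyclotron period T = 2πm/(qB) = 1.44×10^-7 s is set by m, q, B alone.
Pitch = v∥·T = (1.47×10^4)(1.44×10^-7) = 2.12×10^-3 m.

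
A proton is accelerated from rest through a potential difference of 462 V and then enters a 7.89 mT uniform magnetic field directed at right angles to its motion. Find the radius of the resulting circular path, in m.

The kinetic energy gained is K = qV = (1×1.60×10^-19)(462) = 7.39×10^-17 J.
v = √(2K/m) = 2.98×10^5 m/s.
r = mv/(qB) = (1.67×10^-27)(2.98×10^5) / [(1×1.60×10^-19)(7.89×10^-3)] = 0.394 m.

r ≈ 0.394 m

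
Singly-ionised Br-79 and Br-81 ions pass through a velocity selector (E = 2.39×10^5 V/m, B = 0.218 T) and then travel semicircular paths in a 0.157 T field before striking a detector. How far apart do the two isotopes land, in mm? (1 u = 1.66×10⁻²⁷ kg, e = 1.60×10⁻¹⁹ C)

Δd ≈ 290 mm

Both emerge at v = E/B₁ = 1.10×10^6 m/s.
r = mv/(qB₂), so r₁ = 5.723 m and r₂ = 5.868 m, giving Δr = 0.145 m.
After a semicircle each ion lands a diameter 2r from the entry slit, so the separation is 2Δr = 0.290 m.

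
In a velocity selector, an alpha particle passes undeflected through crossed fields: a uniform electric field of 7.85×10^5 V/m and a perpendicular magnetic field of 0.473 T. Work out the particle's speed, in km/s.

v ≈ 1660 km/s

For zero net force, qE = qvB, so v = E/B.
v = (7.85×10^5) / (0.473) = 1.66×10^6 m/s.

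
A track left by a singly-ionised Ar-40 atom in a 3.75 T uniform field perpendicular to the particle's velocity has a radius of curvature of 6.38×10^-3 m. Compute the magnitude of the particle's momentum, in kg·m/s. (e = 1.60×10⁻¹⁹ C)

Since qvB = mv²/r, the momentum p = mv = qBr.
p = (1×1.60×10^-19)(3.75)(6.38×10^-3) = 3.83×10^-21 kg·m/s.

p ≈ 3.83×10^-21 kg·m/s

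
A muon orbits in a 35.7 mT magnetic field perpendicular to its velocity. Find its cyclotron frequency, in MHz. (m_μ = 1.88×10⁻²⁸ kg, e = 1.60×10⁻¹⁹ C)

f = qB/(2πm) = (1×1.60×10^-19)(0.0357) / [2π(1.88×10^-28)] = 4.84×10^6 Hz.

f ≈ 4.84 MHz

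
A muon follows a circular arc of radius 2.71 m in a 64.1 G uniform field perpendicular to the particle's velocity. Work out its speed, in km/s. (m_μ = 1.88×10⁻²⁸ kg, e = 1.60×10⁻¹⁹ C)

v ≈ 14800 km/s

From qvB = mv²/r, v = qBr/m.
v = (1×1.60×10^-19)(6.41×10^-3)(2.71) / (1.88×10^-28) = 1.48×10^7 m/s.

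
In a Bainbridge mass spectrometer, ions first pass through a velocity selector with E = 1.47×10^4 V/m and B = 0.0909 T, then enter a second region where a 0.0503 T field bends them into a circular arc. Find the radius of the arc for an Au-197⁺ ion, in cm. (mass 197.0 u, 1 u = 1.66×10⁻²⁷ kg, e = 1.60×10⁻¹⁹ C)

The selector passes v = E/B = 1.47×10^4/0.0909 = 1.62×10^5 m/s.
In the deflection region, r = mv/(qB₂) = (3.27×10^-25)(1.62×10^5) / [(1×1.60×10^-19)(0.0503)] = 6.57 m.

r ≈ 657 cm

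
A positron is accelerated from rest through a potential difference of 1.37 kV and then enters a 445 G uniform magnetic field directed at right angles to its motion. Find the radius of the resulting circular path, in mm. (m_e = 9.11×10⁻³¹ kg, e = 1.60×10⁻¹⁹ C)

r ≈ 2.81 mm

The kinetic energy gained is K = qV = (1×1.60×10^-19)(1370) = 2.19×10^-16 J.
v = √(2K/m) = 2.19×10^7 m/s.
r = mv/(qB) = (9.11×10^-31)(2.19×10^7) / [(1×1.60×10^-19)(0.0445)] = 2.81×10^-3 m.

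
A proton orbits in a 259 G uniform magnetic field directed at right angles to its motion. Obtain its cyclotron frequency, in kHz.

f = qB/(2πm) = (1×1.60×10^-19)(0.0259) / [2π(1.67×10^-27)] = 3.95×10^5 Hz.

f ≈ 395 kHz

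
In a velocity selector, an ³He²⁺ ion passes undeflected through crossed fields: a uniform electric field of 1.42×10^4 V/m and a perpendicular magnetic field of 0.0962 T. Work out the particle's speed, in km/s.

v ≈ 148 km/s

For zero net force, qE = qvB, so v = E/B.
v = (1.42×10^4) / (0.0962) = 1.48×10^5 m/s.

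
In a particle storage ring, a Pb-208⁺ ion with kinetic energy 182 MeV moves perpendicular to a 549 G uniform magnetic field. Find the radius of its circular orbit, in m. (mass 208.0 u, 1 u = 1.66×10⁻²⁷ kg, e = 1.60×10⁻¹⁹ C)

Convert the energy: K = 182 MeV = 2.91×10^-11 J.
v = √(2K/m) = √(2·2.91×10^-11/3.45×10^-25) = 1.30×10^7 m/s.
r = mv/(qB) = (3.45×10^-25)(1.30×10^7) / [(1×1.60×10^-19)(0.0549)] = 511 m.

r ≈ 511 m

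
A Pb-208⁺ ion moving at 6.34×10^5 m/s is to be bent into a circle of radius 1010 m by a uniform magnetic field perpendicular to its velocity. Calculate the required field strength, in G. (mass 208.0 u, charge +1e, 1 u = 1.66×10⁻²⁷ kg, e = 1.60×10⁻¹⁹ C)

B ≈ 13.5 G

qvB = mv²/r gives B = mv/(qr).
B = (3.45×10^-25)(6.34×10^5) / [(1×1.60×10^-19)(1010)] = 1.35×10^-3 T.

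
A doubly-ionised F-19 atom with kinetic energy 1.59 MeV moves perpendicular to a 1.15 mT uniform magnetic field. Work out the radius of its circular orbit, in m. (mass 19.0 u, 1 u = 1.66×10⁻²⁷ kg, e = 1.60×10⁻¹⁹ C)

r ≈ 344 m

Convert the energy: K = 1.59 MeV = 2.54×10^-13 J.
v = √(2K/m) = √(2·2.54×10^-13/3.15×10^-26) = 4.02×10^6 m/s.
r = mv/(qB) = (3.15×10^-26)(4.02×10^6) / [(2×1.60×10^-19)(1.15×10^-3)] = 344 m.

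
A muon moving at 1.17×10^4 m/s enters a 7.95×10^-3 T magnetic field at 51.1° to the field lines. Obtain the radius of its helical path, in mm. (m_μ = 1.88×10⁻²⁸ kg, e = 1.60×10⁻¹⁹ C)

Only the perpendicular component v⊥ = v sin51.1° = 9110 m/s is bent by the field.
r = m v⊥ /(qB) = (1.88×10^-28)(9110) / [(1×1.60×10^-19)(7.95×10^-3)] = 1.35×10^-3 m.

r ≈ 1.35 mm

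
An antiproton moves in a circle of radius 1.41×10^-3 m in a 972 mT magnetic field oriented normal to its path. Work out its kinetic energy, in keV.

K ≈ 0.0900 keV

v = qBr/m = (1×1.60×10^-19)(0.972)(1.41×10^-3) / (1.67×10^-27) = 1.31×10^5 m/s.
K = ½mv² = 0.5·(1.67×10^-27)·(1.31×10^5)² = 1.44×10^-17 J = 0.0900 keV.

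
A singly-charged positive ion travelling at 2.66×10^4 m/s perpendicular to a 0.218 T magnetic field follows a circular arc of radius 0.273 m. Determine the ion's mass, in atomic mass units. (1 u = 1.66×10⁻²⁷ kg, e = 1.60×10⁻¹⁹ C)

m ≈ 216 u

qvB = mv²/r ⇒ m = qBr/v.
m = (1×1.60×10^-19)(0.218)(0.273) / (2.66×10^4) = 3.58×10^-25 kg = 216 u.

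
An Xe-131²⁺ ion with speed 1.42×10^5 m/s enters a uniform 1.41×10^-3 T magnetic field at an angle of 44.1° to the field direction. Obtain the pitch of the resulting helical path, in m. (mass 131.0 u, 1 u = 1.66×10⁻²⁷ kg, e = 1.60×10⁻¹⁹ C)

pitch ≈ 309 m

The velocity component along B is v∥ = v cos44.1° = 1.02×10^5 m/s.
The cyclotron period T = 2πm/(qB) = 3.03×10^-3 s is set by m, q, B alone.
Pitch = v∥·T = (1.02×10^5)(3.03×10^-3) = 309 m.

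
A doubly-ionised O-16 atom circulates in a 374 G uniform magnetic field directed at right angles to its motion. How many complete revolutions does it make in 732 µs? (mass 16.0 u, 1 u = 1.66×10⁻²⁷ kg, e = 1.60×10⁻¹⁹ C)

T = 2πm/(qB) = 2π(2.656×10^-26) / [(2×1.60×10^-19)(0.0374)] = 1.3944×10^-5 s.
N = t/T = 7.32×10^-4 / 1.3944×10^-5 ≈ 52.50, so 52 complete revolutions.

N = 52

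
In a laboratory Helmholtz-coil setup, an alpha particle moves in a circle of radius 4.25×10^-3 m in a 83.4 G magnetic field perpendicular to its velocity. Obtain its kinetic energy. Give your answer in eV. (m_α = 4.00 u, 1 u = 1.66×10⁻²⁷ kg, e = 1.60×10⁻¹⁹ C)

K ≈ 0.0605 eV

v = qBr/m = (2×1.60×10^-19)(8.34×10^-3)(4.25×10^-3) / (6.64×10^-27) = 1710 m/s.
K = ½mv² = 0.5·(6.64×10^-27)·(1710)² = 9.69×10^-21 J = 0.0605 eV.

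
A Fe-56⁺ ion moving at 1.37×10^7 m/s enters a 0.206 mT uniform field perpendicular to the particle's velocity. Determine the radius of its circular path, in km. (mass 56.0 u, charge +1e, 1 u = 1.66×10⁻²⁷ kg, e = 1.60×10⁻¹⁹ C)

r ≈ 38.6 km

The magnetic force provides the centripetal force: qvB = mv²/r, so r = mv/(qB).
r = (9.30×10^-26 kg)(1.37×10^7 m/s) / [(1×1.60×10^-19 C)(2.06×10^-4 T)] = 3.86×10^4 m.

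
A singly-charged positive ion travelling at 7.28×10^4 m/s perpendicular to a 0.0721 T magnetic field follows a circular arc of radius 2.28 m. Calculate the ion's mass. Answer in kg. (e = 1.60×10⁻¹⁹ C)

qvB = mv²/r ⇒ m = qBr/v.
m = (1×1.60×10^-19)(0.0721)(2.28) / (7.28×10^4) = 3.61×10^-25 kg.

m ≈ 3.61×10^-25 kg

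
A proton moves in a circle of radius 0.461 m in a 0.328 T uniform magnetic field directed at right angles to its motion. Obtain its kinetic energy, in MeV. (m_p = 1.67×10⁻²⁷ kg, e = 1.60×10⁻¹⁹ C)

K ≈ 1.10 MeV

v = qBr/m = (1×1.60×10^-19)(0.328)(0.461) / (1.67×10^-27) = 1.45×10^7 m/s.
K = ½mv² = 0.5·(1.67×10^-27)·(1.45×10^7)² = 1.75×10^-13 J = 1.10 MeV.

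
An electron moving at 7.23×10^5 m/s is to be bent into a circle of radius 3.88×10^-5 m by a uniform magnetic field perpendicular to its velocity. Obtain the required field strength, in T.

qvB = mv²/r gives B = mv/(qr).
B = (9.11×10^-31)(7.23×10^5) / [(1×1.60×10^-19)(3.88×10^-5)] = 0.106 T.

B ≈ 0.106 T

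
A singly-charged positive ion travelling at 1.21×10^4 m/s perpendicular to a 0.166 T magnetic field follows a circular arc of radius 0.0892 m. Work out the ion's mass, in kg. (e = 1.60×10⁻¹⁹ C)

qvB = mv²/r ⇒ m = qBr/v.
m = (1×1.60×10^-19)(0.166)(0.0892) / (1.21×10^4) = 1.96×10^-25 kg.

m ≈ 1.96×10^-25 kg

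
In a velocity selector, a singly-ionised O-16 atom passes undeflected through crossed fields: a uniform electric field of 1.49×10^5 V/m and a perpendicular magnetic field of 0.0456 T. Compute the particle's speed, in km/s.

For zero net force, qE = qvB, so v = E/B.
v = (1.49×10^5) / (0.0456) = 3.27×10^6 m/s.

v ≈ 3270 km/s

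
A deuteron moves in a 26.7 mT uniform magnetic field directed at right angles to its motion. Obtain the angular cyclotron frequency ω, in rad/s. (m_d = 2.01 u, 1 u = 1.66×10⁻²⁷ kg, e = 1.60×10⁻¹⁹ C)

ω ≈ 1.28×10^6 rad/s

ω = qB/m = (1×1.60×10^-19)(0.0267) / (3.34×10^-27) = 1.28×10^6 rad/s.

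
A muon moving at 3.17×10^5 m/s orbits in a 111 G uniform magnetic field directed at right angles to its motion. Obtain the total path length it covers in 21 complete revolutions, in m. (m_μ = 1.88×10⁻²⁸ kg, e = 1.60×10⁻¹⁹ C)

L ≈ 4.43 m

r = mv/(qB) = 0.0336 m, so one revolution covers 2πr = 0.211 m.
In 21 revolutions: L = 21·2πr = 4.43 m.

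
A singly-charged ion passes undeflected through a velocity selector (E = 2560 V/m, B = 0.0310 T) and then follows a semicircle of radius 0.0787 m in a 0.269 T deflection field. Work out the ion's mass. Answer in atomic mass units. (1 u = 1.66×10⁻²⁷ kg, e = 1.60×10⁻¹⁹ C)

m ≈ 24.7 u

v = E/B₁ = 8.26×10^4 m/s.
From r = mv/(qB₂), m = qB₂r/v = (1×1.60×10^-19)(0.269)(0.0787) / (8.26×10^4) = 4.10×10^-26 kg.
In atomic mass units: m = 4.10×10^-26 / 1.66×10^-27 = 24.7 u.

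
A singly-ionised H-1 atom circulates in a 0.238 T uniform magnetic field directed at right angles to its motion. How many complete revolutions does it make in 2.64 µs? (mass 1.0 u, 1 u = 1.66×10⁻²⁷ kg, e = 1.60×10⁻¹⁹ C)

N = 9

T = 2πm/(qB) = 2π(1.66×10^-27) / [(1×1.60×10^-19)(0.238)] = 2.7390×10^-7 s.
N = t/T = 2.64×10^-6 / 2.7390×10^-7 ≈ 9.64, so 9 complete revolutions.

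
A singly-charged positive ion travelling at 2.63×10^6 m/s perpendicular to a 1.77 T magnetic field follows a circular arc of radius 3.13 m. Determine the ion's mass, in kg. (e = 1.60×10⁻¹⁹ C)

qvB = mv²/r ⇒ m = qBr/v.
m = (1×1.60×10^-19)(1.77)(3.13) / (2.63×10^6) = 3.37×10^-25 kg.

m ≈ 3.37×10^-25 kg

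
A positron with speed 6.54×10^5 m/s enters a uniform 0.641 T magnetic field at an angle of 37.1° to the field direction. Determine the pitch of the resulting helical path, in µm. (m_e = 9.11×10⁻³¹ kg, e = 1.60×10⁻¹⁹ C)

The velocity component along B is v∥ = v cos37.1° = 5.22×10^5 m/s.
The cyclotron period T = 2πm/(qB) = 5.58×10^-11 s is set by m, q, B alone.
Pitch = v∥·T = (5.22×10^5)(5.58×10^-11) = 2.91×10^-5 m.

pitch ≈ 29.1 µm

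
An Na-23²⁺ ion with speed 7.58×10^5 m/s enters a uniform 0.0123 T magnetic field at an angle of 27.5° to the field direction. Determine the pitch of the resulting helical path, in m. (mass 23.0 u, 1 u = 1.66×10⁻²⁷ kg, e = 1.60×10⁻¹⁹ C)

pitch ≈ 41.0 m

The velocity component along B is v∥ = v cos27.5° = 6.72×10^5 m/s.
The cyclotron period T = 2πm/(qB) = 6.09×10^-5 s is set by m, q, B alone.
Pitch = v∥·T = (6.72×10^5)(6.09×10^-5) = 41.0 m.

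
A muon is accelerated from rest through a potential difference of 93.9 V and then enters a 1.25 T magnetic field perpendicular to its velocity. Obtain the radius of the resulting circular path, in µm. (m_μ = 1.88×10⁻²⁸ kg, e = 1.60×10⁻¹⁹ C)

The kinetic energy gained is K = qV = (1×1.60×10^-19)(93.9) = 1.50×10^-17 J.
v = √(2K/m) = 4.00×10^5 m/s.
r = mv/(qB) = (1.88×10^-28)(4.00×10^5) / [(1×1.60×10^-19)(1.25)] = 3.76×10^-4 m.

r ≈ 376 µm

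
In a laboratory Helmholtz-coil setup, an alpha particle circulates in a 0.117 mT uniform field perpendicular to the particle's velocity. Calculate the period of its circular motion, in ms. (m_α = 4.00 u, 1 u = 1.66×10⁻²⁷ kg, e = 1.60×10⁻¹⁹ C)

The cyclotron period is independent of speed: T = 2πm/(qB).
T = 2π(6.64×10^-27) / [(2×1.60×10^-19)(1.17×10^-4)] = 1.11×10^-3 s.

T ≈ 1.11 ms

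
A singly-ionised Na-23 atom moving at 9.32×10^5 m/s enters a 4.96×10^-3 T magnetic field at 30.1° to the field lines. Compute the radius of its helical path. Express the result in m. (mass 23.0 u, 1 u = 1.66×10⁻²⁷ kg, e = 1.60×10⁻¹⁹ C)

Only the perpendicular component v⊥ = v sin30.1° = 4.67×10^5 m/s is bent by the field.
r = m v⊥ /(qB) = (3.82×10^-26)(4.67×10^5) / [(1×1.60×10^-19)(4.96×10^-3)] = 22.5 m.

r ≈ 22.5 m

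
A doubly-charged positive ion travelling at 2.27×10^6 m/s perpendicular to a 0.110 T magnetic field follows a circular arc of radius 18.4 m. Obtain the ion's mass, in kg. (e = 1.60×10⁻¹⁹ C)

m ≈ 2.85×10^-25 kg

qvB = mv²/r ⇒ m = qBr/v.
m = (2×1.60×10^-19)(0.110)(18.4) / (2.27×10^6) = 2.85×10^-25 kg.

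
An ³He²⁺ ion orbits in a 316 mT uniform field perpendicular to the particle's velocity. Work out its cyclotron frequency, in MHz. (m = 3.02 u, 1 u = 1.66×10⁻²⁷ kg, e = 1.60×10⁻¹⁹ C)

f = qB/(2πm) = (2×1.60×10^-19)(0.316) / [2π(5.01×10^-27)] = 3.21×10^6 Hz.

f ≈ 3.21 MHz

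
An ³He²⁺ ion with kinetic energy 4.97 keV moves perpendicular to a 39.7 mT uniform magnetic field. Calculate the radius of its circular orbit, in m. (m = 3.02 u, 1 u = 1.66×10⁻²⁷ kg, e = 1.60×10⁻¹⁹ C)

r ≈ 0.222 m

Convert the energy: K = 4.97 keV = 7.95×10^-16 J.
v = √(2K/m) = √(2·7.95×10^-16/5.01×10^-27) = 5.63×10^5 m/s.
r = mv/(qB) = (5.01×10^-27)(5.63×10^5) / [(2×1.60×10^-19)(0.0397)] = 0.222 m.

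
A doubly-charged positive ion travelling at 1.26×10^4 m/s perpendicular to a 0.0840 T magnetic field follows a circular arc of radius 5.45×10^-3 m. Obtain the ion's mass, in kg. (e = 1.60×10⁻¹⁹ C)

m ≈ 1.16×10^-26 kg

qvB = mv²/r ⇒ m = qBr/v.
m = (2×1.60×10^-19)(0.0840)(5.45×10^-3) / (1.26×10^4) = 1.16×10^-26 kg.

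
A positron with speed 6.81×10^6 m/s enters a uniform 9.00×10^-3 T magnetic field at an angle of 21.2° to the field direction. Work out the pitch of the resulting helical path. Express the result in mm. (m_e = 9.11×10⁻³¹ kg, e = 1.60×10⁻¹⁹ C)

The velocity component along B is v∥ = v cos21.2° = 6.35×10^6 m/s.
The cyclotron period T = 2πm/(qB) = 3.97×10^-9 s is set by m, q, B alone.
Pitch = v∥·T = (6.35×10^6)(3.97×10^-9) = 0.0252 m.

pitch ≈ 25.2 mm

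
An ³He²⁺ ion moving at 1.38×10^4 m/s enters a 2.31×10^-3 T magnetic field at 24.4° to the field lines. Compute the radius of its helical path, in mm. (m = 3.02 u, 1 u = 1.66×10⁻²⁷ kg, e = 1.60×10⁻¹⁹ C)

r ≈ 38.7 mm

Only the perpendicular component v⊥ = v sin24.4° = 5700 m/s is bent by the field.
r = m v⊥ /(qB) = (5.01×10^-27)(5700) / [(2×1.60×10^-19)(2.31×10^-3)] = 0.0387 m.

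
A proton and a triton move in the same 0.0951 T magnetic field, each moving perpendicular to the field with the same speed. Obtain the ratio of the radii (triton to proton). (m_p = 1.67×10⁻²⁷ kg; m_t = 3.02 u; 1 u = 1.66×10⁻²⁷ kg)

r = mv/(qB) ⇒ at equal v, r ∝ m/q.
r_{triton}/r_{proton} = 3.00.

ratio ≈ 3.00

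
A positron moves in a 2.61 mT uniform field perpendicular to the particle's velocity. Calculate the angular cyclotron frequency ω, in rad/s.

ω = qB/m = (1×1.60×10^-19)(2.61×10^-3) / (9.11×10^-31) = 4.58×10^8 rad/s.

ω ≈ 4.58×10^8 rad/s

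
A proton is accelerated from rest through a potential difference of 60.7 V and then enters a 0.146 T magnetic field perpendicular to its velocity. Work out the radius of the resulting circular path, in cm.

The kinetic energy gained is K = qV = (1×1.60×10^-19)(60.7) = 9.71×10^-18 J.
v = √(2K/m) = 1.08×10^5 m/s.
r = mv/(qB) = (1.67×10^-27)(1.08×10^5) / [(1×1.60×10^-19)(0.146)] = 7.71×10^-3 m.

r ≈ 0.771 cm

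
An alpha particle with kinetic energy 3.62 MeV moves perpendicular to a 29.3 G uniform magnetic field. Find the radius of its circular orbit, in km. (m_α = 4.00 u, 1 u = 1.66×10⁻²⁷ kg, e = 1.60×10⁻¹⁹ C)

r ≈ 0.0935 km

Convert the energy: K = 3.62 MeV = 5.79×10^-13 J.
v = √(2K/m) = √(2·5.79×10^-13/6.64×10^-27) = 1.32×10^7 m/s.
r = mv/(qB) = (6.64×10^-27)(1.32×10^7) / [(2×1.60×10^-19)(2.93×10^-3)] = 93.5 m.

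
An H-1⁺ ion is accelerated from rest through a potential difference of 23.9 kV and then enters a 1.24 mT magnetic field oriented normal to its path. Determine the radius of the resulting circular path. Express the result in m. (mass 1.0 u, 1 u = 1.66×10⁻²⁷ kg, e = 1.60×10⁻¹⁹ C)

r ≈ 18.0 m

The kinetic energy gained is K = qV = (1×1.60×10^-19)(2.39×10^4) = 3.82×10^-15 J.
v = √(2K/m) = 2.15×10^6 m/s.
r = mv/(qB) = (1.66×10^-27)(2.15×10^6) / [(1×1.60×10^-19)(1.24×10^-3)] = 18.0 m.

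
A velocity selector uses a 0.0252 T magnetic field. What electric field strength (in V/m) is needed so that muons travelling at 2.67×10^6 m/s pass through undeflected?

qE = qvB ⇒ E = vB = (2.67×10^6)(0.0252) = 6.73×10^4 V/m.

E ≈ 6.73×10^4 V/m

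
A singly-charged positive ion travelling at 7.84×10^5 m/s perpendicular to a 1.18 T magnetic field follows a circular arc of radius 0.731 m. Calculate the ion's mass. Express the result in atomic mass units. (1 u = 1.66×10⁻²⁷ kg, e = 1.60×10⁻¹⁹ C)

m ≈ 106 u

qvB = mv²/r ⇒ m = qBr/v.
m = (1×1.60×10^-19)(1.18)(0.731) / (7.84×10^5) = 1.76×10^-25 kg = 106 u.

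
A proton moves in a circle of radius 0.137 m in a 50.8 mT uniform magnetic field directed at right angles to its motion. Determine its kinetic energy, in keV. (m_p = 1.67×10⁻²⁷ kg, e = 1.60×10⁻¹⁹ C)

v = qBr/m = (1×1.60×10^-19)(0.0508)(0.137) / (1.67×10^-27) = 6.67×10^5 m/s.
K = ½mv² = 0.5·(1.67×10^-27)·(6.67×10^5)² = 3.71×10^-16 J = 2.32 keV.

K ≈ 2.32 keV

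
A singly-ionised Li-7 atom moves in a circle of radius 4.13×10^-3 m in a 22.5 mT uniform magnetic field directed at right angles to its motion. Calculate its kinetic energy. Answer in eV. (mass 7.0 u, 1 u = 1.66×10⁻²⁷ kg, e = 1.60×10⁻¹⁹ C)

K ≈ 0.0594 eV

v = qBr/m = (1×1.60×10^-19)(0.0225)(4.13×10^-3) / (1.16×10^-26) = 1280 m/s.
K = ½mv² = 0.5·(1.16×10^-26)·(1280)² = 9.51×10^-21 J = 0.0594 eV.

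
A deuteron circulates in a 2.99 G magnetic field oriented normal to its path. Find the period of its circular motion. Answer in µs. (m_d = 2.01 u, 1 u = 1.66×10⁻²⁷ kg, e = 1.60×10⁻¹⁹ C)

The cyclotron period is independent of speed: T = 2πm/(qB).
T = 2π(3.34×10^-27) / [(1×1.60×10^-19)(2.99×10^-4)] = 4.38×10^-4 s.

T ≈ 438 µs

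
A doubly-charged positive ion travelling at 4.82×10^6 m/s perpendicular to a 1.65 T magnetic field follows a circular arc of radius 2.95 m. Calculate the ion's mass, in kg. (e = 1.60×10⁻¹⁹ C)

qvB = mv²/r ⇒ m = qBr/v.
m = (2×1.60×10^-19)(1.65)(2.95) / (4.82×10^6) = 3.23×10^-25 kg.

m ≈ 3.23×10^-25 kg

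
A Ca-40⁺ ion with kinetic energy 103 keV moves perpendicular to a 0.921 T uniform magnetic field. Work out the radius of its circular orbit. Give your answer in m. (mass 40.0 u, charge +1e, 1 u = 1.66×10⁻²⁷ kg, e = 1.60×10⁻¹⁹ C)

Convert the energy: K = 103 keV = 1.65×10^-14 J.
v = √(2K/m) = √(2·1.65×10^-14/6.64×10^-26) = 7.05×10^5 m/s.
r = mv/(qB) = (6.64×10^-26)(7.05×10^5) / [(1×1.60×10^-19)(0.921)] = 0.317 m.

r ≈ 0.317 m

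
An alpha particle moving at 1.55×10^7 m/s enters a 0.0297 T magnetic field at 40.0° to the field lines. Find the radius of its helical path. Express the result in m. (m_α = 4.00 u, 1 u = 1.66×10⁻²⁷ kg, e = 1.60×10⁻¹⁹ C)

Only the perpendicular component v⊥ = v sin40.0° = 9.96×10^6 m/s is bent by the field.
r = m v⊥ /(qB) = (6.64×10^-27)(9.96×10^6) / [(2×1.60×10^-19)(0.0297)] = 6.96 m.

r ≈ 6.96 m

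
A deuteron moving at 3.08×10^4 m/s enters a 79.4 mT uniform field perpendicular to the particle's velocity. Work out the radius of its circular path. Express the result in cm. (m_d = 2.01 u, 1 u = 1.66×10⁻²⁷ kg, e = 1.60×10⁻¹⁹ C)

r ≈ 0.809 cm

The magnetic force provides the centripetal force: qvB = mv²/r, so r = mv/(qB).
r = (3.34×10^-27 kg)(3.08×10^4 m/s) / [(1×1.60×10^-19 C)(0.0794 T)] = 8.09×10^-3 m.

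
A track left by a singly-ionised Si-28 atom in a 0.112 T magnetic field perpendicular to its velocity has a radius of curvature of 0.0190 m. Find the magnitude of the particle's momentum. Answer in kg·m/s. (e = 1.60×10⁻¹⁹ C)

p ≈ 3.40×10^-22 kg·m/s

Since qvB = mv²/r, the momentum p = mv = qBr.
p = (1×1.60×10^-19)(0.112)(0.0190) = 3.40×10^-22 kg·m/s.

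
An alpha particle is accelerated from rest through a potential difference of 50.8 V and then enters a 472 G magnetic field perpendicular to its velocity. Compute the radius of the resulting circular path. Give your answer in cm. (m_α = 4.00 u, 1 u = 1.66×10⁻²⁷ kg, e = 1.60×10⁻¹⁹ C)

r ≈ 3.08 cm

The kinetic energy gained is K = qV = (2×1.60×10^-19)(50.8) = 1.63×10^-17 J.
v = √(2K/m) = 7.00×10^4 m/s.
r = mv/(qB) = (6.64×10^-27)(7.00×10^4) / [(2×1.60×10^-19)(0.0472)] = 0.0308 m.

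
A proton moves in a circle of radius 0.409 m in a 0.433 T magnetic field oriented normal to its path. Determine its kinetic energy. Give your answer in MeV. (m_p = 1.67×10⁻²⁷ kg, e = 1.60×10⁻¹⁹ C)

K ≈ 1.50 MeV

v = qBr/m = (1×1.60×10^-19)(0.433)(0.409) / (1.67×10^-27) = 1.70×10^7 m/s.
K = ½mv² = 0.5·(1.67×10^-27)·(1.70×10^7)² = 2.40×10^-13 J = 1.50 MeV.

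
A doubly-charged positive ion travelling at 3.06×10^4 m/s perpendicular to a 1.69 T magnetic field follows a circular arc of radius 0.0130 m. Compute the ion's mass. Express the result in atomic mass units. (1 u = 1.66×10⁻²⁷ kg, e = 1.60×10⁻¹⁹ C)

m ≈ 138 u

qvB = mv²/r ⇒ m = qBr/v.
m = (2×1.60×10^-19)(1.69)(0.0130) / (3.06×10^4) = 2.30×10^-25 kg = 138 u.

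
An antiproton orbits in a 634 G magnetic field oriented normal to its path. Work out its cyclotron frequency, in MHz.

f = qB/(2πm) = (1×1.60×10^-19)(0.0634) / [2π(1.67×10^-27)] = 9.67×10^5 Hz.

f ≈ 0.967 MHz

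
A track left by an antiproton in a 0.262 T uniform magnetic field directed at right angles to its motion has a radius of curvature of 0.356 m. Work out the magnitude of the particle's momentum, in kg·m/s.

Since qvB = mv²/r, the momentum p = mv = qBr.
p = (1×1.60×10^-19)(0.262)(0.356) = 1.49×10^-20 kg·m/s.

p ≈ 1.49×10^-20 kg·m/s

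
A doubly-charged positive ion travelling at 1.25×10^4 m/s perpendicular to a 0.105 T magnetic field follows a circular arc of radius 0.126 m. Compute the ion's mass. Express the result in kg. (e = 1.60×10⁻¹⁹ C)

m ≈ 3.39×10^-25 kg

qvB = mv²/r ⇒ m = qBr/v.
m = (2×1.60×10^-19)(0.105)(0.126) / (1.25×10^4) = 3.39×10^-25 kg.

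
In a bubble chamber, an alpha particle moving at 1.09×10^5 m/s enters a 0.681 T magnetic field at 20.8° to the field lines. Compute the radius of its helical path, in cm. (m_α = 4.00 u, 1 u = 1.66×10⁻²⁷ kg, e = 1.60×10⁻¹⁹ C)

Only the perpendicular component v⊥ = v sin20.8° = 3.87×10^4 m/s is bent by the field.
r = m v⊥ /(qB) = (6.64×10^-27)(3.87×10^4) / [(2×1.60×10^-19)(0.681)] = 1.18×10^-3 m.

r ≈ 0.118 cm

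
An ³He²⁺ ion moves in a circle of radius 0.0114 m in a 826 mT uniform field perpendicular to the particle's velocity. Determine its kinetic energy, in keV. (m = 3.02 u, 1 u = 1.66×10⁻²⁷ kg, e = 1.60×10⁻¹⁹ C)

K ≈ 5.66 keV

v = qBr/m = (2×1.60×10^-19)(0.826)(0.0114) / (5.01×10^-27) = 6.01×10^5 m/s.
K = ½mv² = 0.5·(5.01×10^-27)·(6.01×10^5)² = 9.06×10^-16 J = 5.66 keV.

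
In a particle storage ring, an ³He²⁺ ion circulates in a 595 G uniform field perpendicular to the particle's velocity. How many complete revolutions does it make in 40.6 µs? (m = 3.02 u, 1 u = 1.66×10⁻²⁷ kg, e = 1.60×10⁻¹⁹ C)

T = 2πm/(qB) = 2π(5.0132×10^-27) / [(2×1.60×10^-19)(0.0595)] = 1.6544×10^-6 s.
N = t/T = 4.06×10^-5 / 1.6544×10^-6 ≈ 24.54, so 24 complete revolutions.

N = 24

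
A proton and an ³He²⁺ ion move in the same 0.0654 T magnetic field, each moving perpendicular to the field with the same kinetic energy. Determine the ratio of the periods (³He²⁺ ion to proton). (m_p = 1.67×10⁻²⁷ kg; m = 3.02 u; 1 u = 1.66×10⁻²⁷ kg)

ratio ≈ 1.50

T = 2πm/(qB) is independent of speed, so T₂/T₁ = (m₂/q₂)/(m₁/q₁).
T_{³He²⁺ ion}/T_{proton} = (5.01×10^-27/2e) / (1.67×10^-27/1e) = 1.50.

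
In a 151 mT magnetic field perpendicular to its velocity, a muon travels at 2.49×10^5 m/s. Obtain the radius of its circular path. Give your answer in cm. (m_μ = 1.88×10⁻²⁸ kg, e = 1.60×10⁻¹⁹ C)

The magnetic force provides the centripetal force: qvB = mv²/r, so r = mv/(qB).
r = (1.88×10^-28 kg)(2.49×10^5 m/s) / [(1×1.60×10^-19 C)(0.151 T)] = 1.94×10^-3 m.

r ≈ 0.194 cm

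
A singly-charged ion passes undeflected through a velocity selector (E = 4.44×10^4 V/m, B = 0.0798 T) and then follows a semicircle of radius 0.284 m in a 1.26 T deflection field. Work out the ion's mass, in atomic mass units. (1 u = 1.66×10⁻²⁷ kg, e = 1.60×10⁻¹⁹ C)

v = E/B₁ = 5.56×10^5 m/s.
From r = mv/(qB₂), m = qB₂r/v = (1×1.60×10^-19)(1.26)(0.284) / (5.56×10^5) = 1.03×10^-25 kg.
In atomic mass units: m = 1.03×10^-25 / 1.66×10^-27 = 62.0 u.

m ≈ 62.0 u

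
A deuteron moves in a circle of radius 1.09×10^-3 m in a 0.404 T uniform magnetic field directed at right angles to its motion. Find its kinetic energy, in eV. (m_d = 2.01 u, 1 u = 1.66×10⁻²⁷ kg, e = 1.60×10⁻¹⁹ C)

v = qBr/m = (1×1.60×10^-19)(0.404)(1.09×10^-3) / (3.34×10^-27) = 2.11×10^4 m/s.
K = ½mv² = 0.5·(3.34×10^-27)·(2.11×10^4)² = 7.44×10^-19 J = 4.65 eV.

K ≈ 4.65 eV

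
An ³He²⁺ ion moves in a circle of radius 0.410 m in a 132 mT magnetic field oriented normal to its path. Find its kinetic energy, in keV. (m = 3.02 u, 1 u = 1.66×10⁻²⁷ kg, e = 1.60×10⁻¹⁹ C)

K ≈ 187 keV

v = qBr/m = (2×1.60×10^-19)(0.132)(0.410) / (5.01×10^-27) = 3.45×10^6 m/s.
K = ½mv² = 0.5·(5.01×10^-27)·(3.45×10^6)² = 2.99×10^-14 J = 187 keV.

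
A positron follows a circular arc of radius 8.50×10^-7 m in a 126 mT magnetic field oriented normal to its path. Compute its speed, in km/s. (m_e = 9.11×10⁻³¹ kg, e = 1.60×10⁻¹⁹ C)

From qvB = mv²/r, v = qBr/m.
v = (1×1.60×10^-19)(0.126)(8.50×10^-7) / (9.11×10^-31) = 1.88×10^4 m/s.

v ≈ 18.8 km/s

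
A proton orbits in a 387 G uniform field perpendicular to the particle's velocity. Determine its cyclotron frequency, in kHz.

f = qB/(2πm) = (1×1.60×10^-19)(0.0387) / [2π(1.67×10^-27)] = 5.90×10^5 Hz.

f ≈ 590 kHz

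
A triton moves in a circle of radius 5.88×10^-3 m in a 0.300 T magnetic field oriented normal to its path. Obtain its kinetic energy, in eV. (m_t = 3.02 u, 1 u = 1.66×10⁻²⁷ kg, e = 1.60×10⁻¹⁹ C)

K ≈ 49.7 eV

v = qBr/m = (1×1.60×10^-19)(0.300)(5.88×10^-3) / (5.01×10^-27) = 5.63×10^4 m/s.
K = ½mv² = 0.5·(5.01×10^-27)·(5.63×10^4)² = 7.94×10^-18 J = 49.7 eV.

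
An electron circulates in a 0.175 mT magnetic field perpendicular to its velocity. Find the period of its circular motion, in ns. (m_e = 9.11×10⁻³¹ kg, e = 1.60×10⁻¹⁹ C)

The cyclotron period is independent of speed: T = 2πm/(qB).
T = 2π(9.11×10^-31) / [(1×1.60×10^-19)(1.75×10^-4)] = 2.04×10^-7 s.

T ≈ 204 ns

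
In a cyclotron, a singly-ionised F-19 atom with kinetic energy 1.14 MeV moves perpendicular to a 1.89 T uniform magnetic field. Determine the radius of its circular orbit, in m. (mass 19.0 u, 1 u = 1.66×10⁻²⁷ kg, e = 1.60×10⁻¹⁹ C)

Convert the energy: K = 1.14 MeV = 1.82×10^-13 J.
v = √(2K/m) = √(2·1.82×10^-13/3.15×10^-26) = 3.40×10^6 m/s.
r = mv/(qB) = (3.15×10^-26)(3.40×10^6) / [(1×1.60×10^-19)(1.89)] = 0.355 m.

r ≈ 0.355 m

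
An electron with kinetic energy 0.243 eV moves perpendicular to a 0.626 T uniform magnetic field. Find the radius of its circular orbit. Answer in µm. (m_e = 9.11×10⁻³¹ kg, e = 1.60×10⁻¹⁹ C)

r ≈ 2.66 µm

Convert the energy: K = 0.243 eV = 3.89×10^-20 J.
v = √(2K/m) = √(2·3.89×10^-20/9.11×10^-31) = 2.92×10^5 m/s.
r = mv/(qB) = (9.11×10^-31)(2.92×10^5) / [(1×1.60×10^-19)(0.626)] = 2.66×10^-6 m.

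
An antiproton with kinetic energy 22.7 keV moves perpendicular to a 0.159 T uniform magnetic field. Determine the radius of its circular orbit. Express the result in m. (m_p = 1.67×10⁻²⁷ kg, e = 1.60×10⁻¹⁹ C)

Convert the energy: K = 22.7 keV = 3.63×10^-15 J.
v = √(2K/m) = √(2·3.63×10^-15/1.67×10^-27) = 2.09×10^6 m/s.
r = mv/(qB) = (1.67×10^-27)(2.09×10^6) / [(1×1.60×10^-19)(0.159)] = 0.137 m.

r ≈ 0.137 m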